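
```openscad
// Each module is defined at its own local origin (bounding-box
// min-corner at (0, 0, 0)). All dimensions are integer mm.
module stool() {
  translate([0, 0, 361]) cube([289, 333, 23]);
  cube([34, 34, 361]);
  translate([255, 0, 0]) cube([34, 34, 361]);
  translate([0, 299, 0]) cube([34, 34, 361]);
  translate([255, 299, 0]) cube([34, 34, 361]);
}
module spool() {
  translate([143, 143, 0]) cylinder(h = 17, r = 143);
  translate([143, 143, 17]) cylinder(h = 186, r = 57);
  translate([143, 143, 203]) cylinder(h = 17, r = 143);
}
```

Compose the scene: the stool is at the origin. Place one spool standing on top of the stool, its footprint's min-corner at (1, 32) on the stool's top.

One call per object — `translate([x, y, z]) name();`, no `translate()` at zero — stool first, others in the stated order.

stool();
translate([1, 32, 384]) spool();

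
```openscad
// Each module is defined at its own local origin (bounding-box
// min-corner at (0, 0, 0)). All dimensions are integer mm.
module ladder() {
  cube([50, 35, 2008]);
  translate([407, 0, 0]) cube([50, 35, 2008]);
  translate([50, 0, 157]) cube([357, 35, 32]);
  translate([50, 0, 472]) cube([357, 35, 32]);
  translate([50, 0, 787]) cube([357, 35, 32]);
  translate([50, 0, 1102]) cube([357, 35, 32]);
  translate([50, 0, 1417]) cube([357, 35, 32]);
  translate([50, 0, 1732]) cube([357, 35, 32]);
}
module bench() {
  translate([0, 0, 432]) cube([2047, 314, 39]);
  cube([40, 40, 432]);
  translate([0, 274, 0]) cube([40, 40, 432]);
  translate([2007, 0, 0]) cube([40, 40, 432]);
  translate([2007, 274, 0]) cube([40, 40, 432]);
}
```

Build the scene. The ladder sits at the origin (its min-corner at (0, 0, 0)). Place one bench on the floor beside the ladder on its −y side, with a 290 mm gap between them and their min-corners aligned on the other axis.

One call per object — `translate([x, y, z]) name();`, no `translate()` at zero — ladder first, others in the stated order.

ladder();
translate([0, -604, 0]) bench();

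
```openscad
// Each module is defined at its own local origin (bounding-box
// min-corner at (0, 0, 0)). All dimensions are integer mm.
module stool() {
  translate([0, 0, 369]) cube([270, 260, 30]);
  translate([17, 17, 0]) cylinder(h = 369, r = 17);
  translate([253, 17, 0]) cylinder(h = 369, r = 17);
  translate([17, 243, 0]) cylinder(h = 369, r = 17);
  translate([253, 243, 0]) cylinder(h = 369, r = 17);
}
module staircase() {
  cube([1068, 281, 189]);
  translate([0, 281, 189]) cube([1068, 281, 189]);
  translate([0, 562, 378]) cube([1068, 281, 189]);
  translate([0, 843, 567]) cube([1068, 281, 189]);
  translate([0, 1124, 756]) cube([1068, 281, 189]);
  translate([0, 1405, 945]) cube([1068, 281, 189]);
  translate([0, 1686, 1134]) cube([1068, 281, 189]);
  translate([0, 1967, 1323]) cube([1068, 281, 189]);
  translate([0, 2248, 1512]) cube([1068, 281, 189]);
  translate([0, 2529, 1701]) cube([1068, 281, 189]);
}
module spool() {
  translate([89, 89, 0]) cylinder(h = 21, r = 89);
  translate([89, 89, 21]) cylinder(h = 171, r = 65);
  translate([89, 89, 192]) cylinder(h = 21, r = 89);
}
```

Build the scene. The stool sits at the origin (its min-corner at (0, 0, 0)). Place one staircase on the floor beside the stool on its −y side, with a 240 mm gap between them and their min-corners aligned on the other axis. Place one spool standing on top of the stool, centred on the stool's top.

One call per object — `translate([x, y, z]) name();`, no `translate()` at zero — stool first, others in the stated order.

stool();
translate([0, -3050, 0]) staircase();
translate([46, 41, 399]) spool();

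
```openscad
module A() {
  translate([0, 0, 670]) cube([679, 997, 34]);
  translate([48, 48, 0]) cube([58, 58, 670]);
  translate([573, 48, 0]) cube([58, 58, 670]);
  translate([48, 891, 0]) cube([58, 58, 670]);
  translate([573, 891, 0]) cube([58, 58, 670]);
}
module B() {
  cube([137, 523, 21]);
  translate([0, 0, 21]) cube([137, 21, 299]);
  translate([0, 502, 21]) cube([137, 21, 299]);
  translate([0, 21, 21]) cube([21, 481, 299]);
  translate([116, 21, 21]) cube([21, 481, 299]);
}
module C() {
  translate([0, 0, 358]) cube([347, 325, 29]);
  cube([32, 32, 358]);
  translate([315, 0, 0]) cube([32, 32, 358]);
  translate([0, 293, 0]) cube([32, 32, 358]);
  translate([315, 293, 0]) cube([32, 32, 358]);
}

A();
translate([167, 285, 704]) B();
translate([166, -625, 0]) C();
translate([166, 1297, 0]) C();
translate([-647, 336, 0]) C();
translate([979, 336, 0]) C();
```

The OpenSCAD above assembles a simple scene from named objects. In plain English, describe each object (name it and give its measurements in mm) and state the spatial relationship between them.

A is a table with a 679×997 mm rectangular top, 34 mm thick, top surface at z = 704 mm, supported by four 58×58 mm square legs, each inset 48 mm from the nearest pair of top edges, running from the floor.

B is an open-topped rectangular box: outside dimensions 137×523×320 mm, with a uniform wall and base thickness of 21 mm. The base is a full 137×523 slab on the floor; four walls sit on top of the base. The front and back walls (the −y and +y sides) span the full width; the two side walls fit between them.

C is a four-legged stool. The seat is 347×325 mm, 29 mm thick, top at z = 387 mm. It stands on four square legs, each 32×32 mm in cross-section, from z = 0 to the seat underside, each flush with a corner of the seat.

The open box is on top of the table. Four stools sit around the table at the −y, +y, −x, +x sides.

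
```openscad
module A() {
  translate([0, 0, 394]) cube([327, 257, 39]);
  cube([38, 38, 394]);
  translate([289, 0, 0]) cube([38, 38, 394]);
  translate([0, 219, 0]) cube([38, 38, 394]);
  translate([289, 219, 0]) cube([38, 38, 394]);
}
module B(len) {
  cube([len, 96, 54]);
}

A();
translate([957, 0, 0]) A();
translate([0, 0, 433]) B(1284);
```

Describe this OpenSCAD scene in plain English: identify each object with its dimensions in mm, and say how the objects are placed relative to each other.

A is a simple wooden stool: a rectangular seat 327 mm (x) by 257 mm (y), 39 mm thick, top face at z = 433 mm, on four square legs, each 38×38 mm in cross-section. The legs rest on z = 0, each flush with a corner of the seat.

B is a rectangular beam 1284 mm long (x), 96 mm deep (y), 54 mm thick (z).

The beam spans the tops of two stools placed 630 mm apart, resting at z = 433 mm.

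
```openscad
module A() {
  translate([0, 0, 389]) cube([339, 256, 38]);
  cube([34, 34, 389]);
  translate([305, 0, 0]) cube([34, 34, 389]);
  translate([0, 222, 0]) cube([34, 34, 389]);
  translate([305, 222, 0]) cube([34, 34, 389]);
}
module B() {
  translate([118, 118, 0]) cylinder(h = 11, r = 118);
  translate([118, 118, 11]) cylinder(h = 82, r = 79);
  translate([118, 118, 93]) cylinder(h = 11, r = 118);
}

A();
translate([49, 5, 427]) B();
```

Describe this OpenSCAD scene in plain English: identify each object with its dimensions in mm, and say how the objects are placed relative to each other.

A is a four-legged stool. The seat is a 339×256×38 mm slab whose top surface is at z = 427 mm; four square legs, each 34×34 mm in cross-section, run from the floor (z = 0) to the underside of the seat, each flush with a corner of the seat.

B is a spool: two coaxial disc flanges of radius 118 mm and thickness 11 mm, joined by a core cylinder of radius 79 mm and height 82 mm. The lower flange rests on z = 0 and the three cylinders share a vertical axis.

The spool is on top of the stool.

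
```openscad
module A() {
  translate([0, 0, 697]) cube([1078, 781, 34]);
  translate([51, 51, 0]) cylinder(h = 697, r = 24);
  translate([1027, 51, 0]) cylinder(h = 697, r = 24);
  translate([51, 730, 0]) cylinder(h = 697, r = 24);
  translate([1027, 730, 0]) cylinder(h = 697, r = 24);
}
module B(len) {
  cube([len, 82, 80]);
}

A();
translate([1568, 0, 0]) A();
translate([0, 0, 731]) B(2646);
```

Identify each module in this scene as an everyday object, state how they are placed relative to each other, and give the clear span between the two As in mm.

A is a table. B is a beam. A beam spans the tops of two tables. The clear span between the two tables is 490 mm.

Second table starts at x = 1568; first ends at x = 1078; clear span = 1568 − 1078 = 490 mm.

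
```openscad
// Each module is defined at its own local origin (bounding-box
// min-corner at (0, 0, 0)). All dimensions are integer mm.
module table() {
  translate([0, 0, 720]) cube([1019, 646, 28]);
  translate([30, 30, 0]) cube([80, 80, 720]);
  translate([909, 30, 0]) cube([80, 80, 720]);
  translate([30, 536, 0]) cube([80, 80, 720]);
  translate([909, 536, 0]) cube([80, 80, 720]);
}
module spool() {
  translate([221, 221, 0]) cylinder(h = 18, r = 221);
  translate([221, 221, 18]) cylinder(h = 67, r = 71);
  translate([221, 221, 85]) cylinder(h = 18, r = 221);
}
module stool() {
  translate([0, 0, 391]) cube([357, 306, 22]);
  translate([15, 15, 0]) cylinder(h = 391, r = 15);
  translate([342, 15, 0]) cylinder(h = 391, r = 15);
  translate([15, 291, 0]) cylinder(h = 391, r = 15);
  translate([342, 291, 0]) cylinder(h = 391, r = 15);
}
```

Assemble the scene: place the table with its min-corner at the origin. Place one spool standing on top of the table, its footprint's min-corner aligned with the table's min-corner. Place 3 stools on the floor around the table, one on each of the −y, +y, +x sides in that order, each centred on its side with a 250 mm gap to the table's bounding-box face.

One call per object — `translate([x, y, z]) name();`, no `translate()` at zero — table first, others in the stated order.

table();
translate([0, 0, 748]) spool();
translate([331, -556, 0]) stool();
translate([331, 896, 0]) stool();
translate([1269, 170, 0]) stool();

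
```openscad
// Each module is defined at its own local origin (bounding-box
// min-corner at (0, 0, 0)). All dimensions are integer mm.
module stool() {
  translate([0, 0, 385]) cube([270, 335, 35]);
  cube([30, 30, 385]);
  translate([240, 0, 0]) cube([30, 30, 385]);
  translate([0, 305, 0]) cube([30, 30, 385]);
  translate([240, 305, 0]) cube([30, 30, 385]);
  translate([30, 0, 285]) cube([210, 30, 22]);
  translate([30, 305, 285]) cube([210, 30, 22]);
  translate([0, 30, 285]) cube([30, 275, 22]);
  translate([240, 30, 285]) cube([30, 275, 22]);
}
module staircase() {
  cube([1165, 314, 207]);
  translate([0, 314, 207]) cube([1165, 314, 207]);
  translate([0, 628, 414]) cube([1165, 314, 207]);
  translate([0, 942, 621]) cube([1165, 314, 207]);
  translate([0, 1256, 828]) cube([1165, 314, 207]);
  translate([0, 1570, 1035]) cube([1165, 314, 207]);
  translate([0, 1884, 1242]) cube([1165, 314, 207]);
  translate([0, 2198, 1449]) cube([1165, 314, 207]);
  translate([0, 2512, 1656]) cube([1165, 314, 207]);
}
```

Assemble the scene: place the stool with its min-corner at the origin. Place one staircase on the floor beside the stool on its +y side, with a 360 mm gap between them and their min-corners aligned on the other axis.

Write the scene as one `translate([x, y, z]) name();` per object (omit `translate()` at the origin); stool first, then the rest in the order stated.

stool();
translate([0, 695, 0]) staircase();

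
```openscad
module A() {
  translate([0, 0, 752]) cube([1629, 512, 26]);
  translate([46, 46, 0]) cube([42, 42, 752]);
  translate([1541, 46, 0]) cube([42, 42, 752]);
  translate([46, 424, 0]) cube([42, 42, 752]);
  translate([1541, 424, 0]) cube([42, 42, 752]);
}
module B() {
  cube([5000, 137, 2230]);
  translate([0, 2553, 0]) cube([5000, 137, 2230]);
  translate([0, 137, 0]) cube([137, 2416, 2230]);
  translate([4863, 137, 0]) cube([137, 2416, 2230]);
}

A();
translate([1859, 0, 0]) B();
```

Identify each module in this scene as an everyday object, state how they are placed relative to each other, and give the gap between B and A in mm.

A is a table. B is a house frame. The house frame is on the floor beside the table on its +x side. The gap between the house frame and the table is 230 mm.

The house frame's nearest face is 230 mm from the table's +x face.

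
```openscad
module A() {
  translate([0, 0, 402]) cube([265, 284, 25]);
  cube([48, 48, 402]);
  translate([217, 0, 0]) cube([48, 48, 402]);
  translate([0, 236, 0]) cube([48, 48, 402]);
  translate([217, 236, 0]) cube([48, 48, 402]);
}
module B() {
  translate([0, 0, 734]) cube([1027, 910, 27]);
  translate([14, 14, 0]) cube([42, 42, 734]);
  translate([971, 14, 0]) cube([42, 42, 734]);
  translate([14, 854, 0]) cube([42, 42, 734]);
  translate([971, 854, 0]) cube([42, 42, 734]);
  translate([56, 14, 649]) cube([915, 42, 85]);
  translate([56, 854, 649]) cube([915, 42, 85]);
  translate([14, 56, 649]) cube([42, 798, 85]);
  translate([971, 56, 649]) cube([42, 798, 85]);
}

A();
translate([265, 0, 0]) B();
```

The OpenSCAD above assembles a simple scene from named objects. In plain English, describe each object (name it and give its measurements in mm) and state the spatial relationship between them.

A is a simple wooden stool: a rectangular seat 265 mm (x) by 284 mm (y), 25 mm thick, top face at z = 427 mm, on four square legs, each 48×48 mm in cross-section. The legs rest on z = 0, each flush with a corner of the seat.

B is a table with a 1027×910 mm rectangular top, 27 mm thick, top surface at z = 761 mm, supported by four 42×42 mm square legs, each inset 14 mm from the nearest pair of top edges, running from the floor. Four apron rails, 42 mm thick and 85 mm tall, run between adjacent legs with their top edges flush with the underside of the top and their outer faces flush with the legs' outer faces.

The table is against the stool's +x side, with their −y faces flush.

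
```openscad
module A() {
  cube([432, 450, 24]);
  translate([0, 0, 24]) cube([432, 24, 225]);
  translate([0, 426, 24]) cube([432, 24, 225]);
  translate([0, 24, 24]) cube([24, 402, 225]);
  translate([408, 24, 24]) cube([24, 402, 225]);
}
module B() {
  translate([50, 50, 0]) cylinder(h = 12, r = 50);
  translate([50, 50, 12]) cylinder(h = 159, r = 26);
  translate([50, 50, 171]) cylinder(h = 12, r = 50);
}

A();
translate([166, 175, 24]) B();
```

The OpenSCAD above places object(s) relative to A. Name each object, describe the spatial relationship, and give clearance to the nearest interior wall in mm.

Clearances: x = 142, y = 151; minimum 142 mm.

A is an open box. B is a spool. The spool sits inside the open box, centred. The clearance to the nearest interior wall is 142 mm.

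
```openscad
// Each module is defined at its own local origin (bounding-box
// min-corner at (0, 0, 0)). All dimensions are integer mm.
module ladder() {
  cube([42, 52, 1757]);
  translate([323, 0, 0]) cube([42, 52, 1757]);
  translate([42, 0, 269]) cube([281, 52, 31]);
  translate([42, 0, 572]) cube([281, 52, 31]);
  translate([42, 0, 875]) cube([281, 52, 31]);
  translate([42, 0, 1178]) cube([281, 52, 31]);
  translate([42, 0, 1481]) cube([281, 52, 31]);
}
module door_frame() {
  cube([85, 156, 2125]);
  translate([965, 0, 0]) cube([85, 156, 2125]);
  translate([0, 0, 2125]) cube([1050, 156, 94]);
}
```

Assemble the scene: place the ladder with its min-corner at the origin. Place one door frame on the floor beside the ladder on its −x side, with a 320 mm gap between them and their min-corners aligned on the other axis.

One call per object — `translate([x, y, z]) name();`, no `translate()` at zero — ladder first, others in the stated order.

ladder();
translate([-1370, 0, 0]) door_frame();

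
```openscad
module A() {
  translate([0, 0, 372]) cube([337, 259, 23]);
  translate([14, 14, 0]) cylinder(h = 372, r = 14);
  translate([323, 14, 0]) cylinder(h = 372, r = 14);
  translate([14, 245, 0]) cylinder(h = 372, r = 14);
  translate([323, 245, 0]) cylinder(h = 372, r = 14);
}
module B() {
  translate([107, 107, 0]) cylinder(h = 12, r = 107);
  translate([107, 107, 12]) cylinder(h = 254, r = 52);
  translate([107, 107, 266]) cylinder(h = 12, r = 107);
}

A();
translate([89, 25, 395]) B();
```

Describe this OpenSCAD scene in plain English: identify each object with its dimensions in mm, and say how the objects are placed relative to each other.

A is a four-legged stool. The seat is a 337×259×23 mm slab whose top surface is at z = 395 mm; four round legs, each 28 mm in diameter, run from the floor (z = 0) to the underside of the seat, each leg's axis is inset half a diameter from the nearest pair of seat edges (so the leg's bounding box is flush with the corner).

B is a spool: two coaxial disc flanges of radius 107 mm and thickness 12 mm, joined by a core cylinder of radius 52 mm and height 254 mm. The lower flange rests on z = 0 and the three cylinders share a vertical axis.

The spool is on top of the stool.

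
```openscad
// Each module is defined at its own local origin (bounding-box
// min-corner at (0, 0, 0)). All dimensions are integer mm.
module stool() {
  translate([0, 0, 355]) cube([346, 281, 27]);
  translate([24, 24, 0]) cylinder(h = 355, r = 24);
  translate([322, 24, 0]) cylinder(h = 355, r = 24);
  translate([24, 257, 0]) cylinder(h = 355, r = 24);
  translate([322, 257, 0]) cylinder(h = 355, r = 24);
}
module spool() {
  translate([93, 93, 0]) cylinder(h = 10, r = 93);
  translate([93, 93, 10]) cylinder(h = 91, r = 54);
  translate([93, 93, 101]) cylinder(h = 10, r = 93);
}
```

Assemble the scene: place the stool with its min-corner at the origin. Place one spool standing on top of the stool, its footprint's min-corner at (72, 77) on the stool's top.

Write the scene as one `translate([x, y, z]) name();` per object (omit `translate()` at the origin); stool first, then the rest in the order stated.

stool();
translate([72, 77, 382]) spool();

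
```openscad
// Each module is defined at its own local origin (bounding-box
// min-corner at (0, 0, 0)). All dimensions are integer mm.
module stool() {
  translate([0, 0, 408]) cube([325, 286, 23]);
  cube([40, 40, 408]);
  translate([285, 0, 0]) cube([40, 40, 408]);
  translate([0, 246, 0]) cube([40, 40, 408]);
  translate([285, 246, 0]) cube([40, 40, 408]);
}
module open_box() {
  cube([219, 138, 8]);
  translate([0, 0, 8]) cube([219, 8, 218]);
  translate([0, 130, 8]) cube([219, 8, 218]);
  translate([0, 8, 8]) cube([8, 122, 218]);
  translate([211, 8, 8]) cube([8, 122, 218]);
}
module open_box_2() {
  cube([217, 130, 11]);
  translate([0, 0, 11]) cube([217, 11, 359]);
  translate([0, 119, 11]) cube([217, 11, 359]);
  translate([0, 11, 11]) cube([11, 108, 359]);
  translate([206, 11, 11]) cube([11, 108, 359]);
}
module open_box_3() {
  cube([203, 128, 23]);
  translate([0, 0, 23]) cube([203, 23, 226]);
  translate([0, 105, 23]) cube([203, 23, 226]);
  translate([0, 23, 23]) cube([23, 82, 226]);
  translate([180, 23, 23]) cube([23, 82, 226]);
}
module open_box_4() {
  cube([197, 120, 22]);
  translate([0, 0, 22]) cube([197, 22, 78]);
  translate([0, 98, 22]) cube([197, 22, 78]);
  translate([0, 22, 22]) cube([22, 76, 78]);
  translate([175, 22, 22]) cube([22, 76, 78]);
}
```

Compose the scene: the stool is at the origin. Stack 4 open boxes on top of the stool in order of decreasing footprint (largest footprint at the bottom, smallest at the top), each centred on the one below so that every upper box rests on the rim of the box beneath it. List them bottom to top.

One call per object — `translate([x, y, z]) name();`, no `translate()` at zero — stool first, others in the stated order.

stool();
translate([53, 74, 431]) open_box();
translate([54, 78, 657]) open_box_2();
translate([61, 79, 1027]) open_box_3();
translate([64, 83, 1276]) open_box_4();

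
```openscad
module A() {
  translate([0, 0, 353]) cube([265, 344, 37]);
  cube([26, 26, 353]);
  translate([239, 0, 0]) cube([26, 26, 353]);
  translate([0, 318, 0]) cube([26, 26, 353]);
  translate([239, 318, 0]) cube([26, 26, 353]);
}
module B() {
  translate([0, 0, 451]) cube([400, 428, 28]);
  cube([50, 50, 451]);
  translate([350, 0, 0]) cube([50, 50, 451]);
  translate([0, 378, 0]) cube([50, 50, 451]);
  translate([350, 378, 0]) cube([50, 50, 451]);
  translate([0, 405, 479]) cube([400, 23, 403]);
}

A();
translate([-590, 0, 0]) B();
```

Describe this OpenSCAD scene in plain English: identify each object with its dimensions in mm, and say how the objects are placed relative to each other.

A is a four-legged stool. The seat is a 265×344×37 mm slab whose top surface is at z = 390 mm; four square legs, each 26×26 mm in cross-section, run from the floor (z = 0) to the underside of the seat, each flush with a corner of the seat.

B is a chair: 400×428 mm seat, 28 mm thick, top at z = 479 mm, on four 50 mm square corner legs flush with the seat edges. A 23 mm thick backrest slab spans the full seat width, extending 403 mm above the seat top, its back face flush with the seat's +y edge.

The chair is on the floor beside the stool on its −x side.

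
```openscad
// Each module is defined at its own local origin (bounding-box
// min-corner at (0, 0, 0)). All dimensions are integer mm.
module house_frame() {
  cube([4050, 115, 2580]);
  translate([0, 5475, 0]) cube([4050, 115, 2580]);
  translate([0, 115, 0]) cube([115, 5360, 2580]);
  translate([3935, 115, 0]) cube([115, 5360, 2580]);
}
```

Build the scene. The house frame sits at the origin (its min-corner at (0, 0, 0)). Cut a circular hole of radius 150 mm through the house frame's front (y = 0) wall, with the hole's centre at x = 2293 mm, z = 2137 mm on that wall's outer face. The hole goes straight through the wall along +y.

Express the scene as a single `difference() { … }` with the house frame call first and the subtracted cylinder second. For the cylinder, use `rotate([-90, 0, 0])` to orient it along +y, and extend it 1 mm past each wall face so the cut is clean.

difference() {
  house_frame();
  translate([2293, -1, 2137]) rotate([-90, 0, 0]) cylinder(h = 117, r = 150);
}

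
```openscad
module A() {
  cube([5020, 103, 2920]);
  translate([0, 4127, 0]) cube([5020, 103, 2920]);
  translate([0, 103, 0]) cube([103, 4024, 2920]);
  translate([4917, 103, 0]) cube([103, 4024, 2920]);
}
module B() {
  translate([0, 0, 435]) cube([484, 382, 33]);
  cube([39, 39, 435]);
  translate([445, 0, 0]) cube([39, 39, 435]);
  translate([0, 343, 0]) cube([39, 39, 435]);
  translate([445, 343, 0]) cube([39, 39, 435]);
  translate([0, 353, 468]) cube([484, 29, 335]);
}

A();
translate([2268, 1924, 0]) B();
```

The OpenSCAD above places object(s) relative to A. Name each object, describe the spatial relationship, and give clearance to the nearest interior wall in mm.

A is a house frame. B is a chair. The chair sits inside the house frame, centred. The clearance to the nearest interior wall is 1821 mm.

Clearances: x = 2165, y = 1821; minimum 1821 mm.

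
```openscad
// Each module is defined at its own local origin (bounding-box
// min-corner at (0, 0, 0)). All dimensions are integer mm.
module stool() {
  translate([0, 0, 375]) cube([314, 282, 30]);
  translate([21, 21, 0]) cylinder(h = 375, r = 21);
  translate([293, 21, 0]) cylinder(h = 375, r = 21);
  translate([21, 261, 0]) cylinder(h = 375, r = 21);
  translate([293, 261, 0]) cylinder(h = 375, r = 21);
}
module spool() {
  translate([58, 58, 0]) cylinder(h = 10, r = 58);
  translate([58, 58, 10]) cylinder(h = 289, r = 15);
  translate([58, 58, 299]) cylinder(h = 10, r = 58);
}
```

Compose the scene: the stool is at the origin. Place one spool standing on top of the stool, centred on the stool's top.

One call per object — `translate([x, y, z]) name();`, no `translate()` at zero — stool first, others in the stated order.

stool();
translate([99, 83, 405]) spool();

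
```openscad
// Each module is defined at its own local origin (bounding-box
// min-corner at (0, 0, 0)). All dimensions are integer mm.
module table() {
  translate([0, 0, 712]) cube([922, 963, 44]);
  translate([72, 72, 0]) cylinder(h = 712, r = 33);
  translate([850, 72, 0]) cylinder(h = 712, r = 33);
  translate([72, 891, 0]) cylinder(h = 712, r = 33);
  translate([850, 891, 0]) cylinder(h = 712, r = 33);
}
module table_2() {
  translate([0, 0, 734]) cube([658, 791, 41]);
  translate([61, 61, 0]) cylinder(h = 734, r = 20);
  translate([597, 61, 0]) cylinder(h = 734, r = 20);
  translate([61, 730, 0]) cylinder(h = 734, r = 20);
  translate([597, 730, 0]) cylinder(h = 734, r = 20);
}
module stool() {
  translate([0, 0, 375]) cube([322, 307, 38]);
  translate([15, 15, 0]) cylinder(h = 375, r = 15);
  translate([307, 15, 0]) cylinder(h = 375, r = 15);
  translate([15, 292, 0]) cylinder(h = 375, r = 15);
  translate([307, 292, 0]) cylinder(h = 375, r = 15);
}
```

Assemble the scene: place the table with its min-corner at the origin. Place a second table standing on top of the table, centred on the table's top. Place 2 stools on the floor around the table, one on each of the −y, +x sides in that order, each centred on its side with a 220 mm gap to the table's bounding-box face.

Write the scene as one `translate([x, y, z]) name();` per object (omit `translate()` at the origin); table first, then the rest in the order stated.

table();
translate([132, 86, 756]) table_2();
translate([300, -527, 0]) stool();
translate([1142, 328, 0]) stool();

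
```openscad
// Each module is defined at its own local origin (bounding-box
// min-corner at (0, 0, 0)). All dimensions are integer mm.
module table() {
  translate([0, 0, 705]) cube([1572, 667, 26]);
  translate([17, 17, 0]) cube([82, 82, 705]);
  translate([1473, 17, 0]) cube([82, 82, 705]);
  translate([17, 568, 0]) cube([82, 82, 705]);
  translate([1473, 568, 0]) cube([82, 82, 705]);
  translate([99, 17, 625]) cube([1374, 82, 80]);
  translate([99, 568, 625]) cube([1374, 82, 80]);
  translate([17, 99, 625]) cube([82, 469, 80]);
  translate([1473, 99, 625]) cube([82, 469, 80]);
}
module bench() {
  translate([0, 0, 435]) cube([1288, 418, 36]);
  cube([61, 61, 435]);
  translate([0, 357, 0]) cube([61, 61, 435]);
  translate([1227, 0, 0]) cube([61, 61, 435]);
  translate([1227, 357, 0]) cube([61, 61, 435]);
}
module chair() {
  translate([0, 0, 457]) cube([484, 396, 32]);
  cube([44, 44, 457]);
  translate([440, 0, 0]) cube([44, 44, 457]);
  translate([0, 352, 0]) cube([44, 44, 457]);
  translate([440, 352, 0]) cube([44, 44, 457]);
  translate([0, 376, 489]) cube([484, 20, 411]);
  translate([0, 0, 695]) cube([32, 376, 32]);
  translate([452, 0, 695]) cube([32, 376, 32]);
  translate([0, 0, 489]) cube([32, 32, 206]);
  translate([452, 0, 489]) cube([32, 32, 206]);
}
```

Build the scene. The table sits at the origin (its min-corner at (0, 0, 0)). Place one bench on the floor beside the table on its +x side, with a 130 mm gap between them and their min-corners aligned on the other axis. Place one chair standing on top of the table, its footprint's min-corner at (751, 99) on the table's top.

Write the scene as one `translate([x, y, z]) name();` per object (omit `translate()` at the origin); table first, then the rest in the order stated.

table();
translate([1702, 0, 0]) bench();
translate([751, 99, 731]) chair();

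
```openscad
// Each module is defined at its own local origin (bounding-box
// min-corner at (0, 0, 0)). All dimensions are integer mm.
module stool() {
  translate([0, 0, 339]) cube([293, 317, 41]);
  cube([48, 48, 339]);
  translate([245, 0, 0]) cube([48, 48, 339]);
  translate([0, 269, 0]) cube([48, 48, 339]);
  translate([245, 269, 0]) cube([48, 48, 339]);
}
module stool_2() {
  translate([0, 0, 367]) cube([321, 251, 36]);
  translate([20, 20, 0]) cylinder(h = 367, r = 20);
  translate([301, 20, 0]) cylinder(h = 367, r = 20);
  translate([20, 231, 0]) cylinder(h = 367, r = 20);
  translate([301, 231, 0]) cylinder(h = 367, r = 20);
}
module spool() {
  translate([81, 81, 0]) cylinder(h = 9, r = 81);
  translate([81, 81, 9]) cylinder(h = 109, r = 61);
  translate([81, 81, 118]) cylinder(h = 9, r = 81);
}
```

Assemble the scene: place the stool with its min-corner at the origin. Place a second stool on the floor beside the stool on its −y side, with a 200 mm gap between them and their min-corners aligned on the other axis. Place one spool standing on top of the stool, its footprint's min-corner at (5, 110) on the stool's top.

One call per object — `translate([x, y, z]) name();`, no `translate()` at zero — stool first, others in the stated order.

stool();
translate([0, -451, 0]) stool_2();
translate([5, 110, 380]) spool();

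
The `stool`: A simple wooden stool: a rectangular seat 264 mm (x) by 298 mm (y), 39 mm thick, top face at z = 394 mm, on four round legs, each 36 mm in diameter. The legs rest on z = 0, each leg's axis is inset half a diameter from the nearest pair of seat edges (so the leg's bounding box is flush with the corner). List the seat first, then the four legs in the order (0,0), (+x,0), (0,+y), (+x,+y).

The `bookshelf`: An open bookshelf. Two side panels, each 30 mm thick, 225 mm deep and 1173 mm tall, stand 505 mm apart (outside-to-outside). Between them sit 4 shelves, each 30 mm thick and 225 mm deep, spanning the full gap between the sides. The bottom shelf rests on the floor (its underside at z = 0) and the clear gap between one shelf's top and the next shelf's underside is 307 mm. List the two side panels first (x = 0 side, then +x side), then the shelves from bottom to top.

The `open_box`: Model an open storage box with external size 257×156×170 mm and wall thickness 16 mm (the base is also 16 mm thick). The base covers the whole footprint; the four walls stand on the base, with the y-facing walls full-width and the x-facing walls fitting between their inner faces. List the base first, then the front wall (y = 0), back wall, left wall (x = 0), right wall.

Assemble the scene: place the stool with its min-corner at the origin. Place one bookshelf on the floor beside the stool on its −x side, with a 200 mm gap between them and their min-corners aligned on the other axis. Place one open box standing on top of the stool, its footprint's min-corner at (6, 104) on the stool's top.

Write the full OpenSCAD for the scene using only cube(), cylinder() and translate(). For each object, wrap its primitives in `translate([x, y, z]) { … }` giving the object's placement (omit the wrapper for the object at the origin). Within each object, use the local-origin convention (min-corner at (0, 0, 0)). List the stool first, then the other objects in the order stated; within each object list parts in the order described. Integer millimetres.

translate([0, 0, 355]) cube([264, 298, 39]);
translate([18, 18, 0]) cylinder(h = 355, r = 18);
translate([246, 18, 0]) cylinder(h = 355, r = 18);
translate([18, 280, 0]) cylinder(h = 355, r = 18);
translate([246, 280, 0]) cylinder(h = 355, r = 18);
translate([-705, 0, 0]) {
  cube([30, 225, 1173]);
  translate([475, 0, 0]) cube([30, 225, 1173]);
  translate([30, 0, 0]) cube([445, 225, 30]);
  translate([30, 0, 337]) cube([445, 225, 30]);
  translate([30, 0, 674]) cube([445, 225, 30]);
  translate([30, 0, 1011]) cube([445, 225, 30]);
}
translate([6, 104, 394]) {
  cube([257, 156, 16]);
  translate([0, 0, 16]) cube([257, 16, 154]);
  translate([0, 140, 16]) cube([257, 16, 154]);
  translate([0, 16, 16]) cube([16, 124, 154]);
  translate([241, 16, 16]) cube([16, 124, 154]);
}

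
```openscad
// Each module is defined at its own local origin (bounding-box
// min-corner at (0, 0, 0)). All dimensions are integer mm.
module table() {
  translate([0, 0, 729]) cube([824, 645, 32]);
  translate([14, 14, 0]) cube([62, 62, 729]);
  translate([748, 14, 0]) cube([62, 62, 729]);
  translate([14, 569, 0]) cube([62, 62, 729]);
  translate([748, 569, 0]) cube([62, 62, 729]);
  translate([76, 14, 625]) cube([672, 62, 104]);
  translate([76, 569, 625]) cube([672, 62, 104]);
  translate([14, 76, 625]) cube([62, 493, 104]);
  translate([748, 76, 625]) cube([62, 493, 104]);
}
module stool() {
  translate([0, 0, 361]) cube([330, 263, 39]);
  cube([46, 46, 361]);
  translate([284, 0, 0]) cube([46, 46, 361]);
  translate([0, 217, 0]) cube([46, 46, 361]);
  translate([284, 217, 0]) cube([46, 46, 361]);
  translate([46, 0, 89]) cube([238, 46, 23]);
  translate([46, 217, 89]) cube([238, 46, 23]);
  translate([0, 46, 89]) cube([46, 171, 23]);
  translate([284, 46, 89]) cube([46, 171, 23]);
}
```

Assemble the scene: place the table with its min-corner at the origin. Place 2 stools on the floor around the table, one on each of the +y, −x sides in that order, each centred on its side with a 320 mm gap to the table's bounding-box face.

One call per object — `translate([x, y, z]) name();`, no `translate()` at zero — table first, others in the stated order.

table();
translate([247, 965, 0]) stool();
translate([-650, 191, 0]) stool();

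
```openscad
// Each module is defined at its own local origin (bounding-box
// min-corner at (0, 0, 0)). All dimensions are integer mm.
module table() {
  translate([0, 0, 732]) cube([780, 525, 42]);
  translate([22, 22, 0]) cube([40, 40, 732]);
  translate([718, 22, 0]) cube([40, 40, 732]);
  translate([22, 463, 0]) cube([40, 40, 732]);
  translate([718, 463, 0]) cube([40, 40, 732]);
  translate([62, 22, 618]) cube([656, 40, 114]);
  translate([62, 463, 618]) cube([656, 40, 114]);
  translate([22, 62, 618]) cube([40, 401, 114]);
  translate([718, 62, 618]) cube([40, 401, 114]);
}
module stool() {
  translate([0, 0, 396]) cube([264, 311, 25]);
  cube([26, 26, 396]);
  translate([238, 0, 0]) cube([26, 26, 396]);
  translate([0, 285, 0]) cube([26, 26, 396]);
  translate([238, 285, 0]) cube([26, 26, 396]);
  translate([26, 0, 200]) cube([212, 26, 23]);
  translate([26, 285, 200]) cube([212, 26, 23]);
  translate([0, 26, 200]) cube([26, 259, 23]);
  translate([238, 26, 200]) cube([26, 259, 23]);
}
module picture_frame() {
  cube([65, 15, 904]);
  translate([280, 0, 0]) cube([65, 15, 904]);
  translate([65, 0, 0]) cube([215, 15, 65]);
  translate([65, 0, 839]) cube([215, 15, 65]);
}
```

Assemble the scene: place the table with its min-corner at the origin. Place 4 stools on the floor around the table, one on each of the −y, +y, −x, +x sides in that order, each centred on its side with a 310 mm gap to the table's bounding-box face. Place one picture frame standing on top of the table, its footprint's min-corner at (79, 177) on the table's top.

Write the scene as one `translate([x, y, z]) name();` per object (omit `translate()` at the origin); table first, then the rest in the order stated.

table();
translate([258, -621, 0]) stool();
translate([258, 835, 0]) stool();
translate([-574, 107, 0]) stool();
translate([1090, 107, 0]) stool();
translate([79, 177, 774]) picture_frame();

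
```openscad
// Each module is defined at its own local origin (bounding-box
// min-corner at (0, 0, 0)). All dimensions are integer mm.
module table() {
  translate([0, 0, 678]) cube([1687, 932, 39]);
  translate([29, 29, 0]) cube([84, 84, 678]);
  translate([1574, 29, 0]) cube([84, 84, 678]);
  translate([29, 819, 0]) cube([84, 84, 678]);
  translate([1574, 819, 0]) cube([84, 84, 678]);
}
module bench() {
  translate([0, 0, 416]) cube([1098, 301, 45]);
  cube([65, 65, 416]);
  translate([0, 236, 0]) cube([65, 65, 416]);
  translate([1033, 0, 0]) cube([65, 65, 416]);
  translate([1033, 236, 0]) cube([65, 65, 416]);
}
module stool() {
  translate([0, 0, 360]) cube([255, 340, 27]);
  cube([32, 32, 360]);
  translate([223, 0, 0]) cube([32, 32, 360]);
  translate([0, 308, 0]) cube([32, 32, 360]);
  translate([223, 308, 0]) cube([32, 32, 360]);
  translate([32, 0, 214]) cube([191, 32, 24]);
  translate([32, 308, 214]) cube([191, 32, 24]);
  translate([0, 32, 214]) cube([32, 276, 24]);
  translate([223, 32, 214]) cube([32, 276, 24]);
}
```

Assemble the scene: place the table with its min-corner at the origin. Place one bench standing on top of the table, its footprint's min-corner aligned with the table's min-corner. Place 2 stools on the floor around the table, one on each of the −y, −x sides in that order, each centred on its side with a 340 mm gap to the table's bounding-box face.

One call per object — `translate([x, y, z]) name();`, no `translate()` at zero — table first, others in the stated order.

table();
translate([0, 0, 717]) bench();
translate([716, -680, 0]) stool();
translate([-595, 296, 0]) stool();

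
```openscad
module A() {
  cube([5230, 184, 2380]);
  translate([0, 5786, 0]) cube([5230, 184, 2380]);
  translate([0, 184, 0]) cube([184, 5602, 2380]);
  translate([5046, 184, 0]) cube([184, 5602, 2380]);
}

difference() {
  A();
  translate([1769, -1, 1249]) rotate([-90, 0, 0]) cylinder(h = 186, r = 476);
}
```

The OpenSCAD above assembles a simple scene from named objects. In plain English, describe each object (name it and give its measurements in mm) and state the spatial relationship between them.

A is the wall frame of a small rectangular building: four walls, each 2380 mm tall and 184 mm thick, enclosing a footprint 5230 mm (x) by 5970 mm (y) outside-to-outside, with no floor or roof. The front and back walls (the −y and +y sides) span the full width; the two side walls fit between them.

The house frame has a circular hole of radius 476 mm through its front wall, centred at (x = 1769, z = 1249).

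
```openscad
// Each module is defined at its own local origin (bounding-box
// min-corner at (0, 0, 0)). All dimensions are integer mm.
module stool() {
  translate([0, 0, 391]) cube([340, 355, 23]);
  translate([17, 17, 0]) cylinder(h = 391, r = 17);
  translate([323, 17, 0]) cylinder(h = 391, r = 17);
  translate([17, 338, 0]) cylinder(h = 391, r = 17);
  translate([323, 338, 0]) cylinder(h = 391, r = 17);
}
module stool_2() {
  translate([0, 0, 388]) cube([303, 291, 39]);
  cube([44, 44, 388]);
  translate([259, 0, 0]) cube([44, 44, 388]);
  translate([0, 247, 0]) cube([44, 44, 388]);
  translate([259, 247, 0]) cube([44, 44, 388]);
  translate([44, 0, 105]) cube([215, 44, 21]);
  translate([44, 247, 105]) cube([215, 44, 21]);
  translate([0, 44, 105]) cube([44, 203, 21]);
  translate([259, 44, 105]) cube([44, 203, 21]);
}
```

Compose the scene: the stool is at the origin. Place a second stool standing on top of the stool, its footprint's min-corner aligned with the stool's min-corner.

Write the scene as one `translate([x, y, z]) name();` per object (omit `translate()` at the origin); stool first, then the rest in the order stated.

stool();
translate([0, 0, 414]) stool_2();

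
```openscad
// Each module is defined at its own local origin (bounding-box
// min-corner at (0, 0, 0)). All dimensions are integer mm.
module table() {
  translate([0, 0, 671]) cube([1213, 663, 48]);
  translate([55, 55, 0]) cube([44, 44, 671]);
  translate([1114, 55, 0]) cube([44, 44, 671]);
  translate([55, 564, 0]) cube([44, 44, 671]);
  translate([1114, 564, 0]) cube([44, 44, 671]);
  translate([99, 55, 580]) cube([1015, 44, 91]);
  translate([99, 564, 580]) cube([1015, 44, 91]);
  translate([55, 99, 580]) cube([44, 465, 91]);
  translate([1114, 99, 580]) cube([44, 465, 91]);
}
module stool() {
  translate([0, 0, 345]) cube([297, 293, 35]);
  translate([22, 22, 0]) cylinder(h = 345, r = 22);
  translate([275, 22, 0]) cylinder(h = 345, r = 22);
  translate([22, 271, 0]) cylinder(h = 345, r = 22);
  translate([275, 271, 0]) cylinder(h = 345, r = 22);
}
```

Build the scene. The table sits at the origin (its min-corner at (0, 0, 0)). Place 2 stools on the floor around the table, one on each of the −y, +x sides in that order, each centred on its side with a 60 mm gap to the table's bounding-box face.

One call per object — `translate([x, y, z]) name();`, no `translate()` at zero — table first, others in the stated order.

table();
translate([458, -353, 0]) stool();
translate([1273, 185, 0]) stool();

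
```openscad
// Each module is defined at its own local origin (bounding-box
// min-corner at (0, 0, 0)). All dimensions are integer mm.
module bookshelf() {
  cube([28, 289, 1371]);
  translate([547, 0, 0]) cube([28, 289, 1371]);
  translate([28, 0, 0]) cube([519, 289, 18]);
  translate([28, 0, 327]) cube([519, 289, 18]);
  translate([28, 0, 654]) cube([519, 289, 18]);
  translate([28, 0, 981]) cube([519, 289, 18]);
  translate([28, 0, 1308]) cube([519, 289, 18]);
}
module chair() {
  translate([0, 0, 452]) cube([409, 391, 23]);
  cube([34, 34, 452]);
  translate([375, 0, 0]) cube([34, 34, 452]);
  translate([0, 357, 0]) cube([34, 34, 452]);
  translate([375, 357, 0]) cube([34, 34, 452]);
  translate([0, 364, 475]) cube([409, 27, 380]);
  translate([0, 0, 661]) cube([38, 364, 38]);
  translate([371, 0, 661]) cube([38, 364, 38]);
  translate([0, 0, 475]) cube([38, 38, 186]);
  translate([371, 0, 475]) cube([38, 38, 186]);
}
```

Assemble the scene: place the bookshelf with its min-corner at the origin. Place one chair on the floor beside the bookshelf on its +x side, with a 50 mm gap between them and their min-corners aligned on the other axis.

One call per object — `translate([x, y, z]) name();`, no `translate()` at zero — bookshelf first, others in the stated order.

bookshelf();
translate([625, 0, 0]) chair();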